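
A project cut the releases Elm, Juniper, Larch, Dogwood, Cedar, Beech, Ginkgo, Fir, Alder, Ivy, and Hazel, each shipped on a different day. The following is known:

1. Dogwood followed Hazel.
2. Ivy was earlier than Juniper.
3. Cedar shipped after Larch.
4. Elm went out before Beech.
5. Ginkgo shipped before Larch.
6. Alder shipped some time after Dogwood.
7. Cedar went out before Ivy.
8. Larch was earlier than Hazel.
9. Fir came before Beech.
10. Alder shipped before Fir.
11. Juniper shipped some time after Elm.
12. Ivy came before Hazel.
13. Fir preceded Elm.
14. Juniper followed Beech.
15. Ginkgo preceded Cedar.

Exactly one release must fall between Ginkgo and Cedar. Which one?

Larch

Tracing the constraints gives Ginkgo → Larch → Cedar, so Larch sits after Ginkgo and before Cedar.
No other release is forced both after Ginkgo and before Cedar.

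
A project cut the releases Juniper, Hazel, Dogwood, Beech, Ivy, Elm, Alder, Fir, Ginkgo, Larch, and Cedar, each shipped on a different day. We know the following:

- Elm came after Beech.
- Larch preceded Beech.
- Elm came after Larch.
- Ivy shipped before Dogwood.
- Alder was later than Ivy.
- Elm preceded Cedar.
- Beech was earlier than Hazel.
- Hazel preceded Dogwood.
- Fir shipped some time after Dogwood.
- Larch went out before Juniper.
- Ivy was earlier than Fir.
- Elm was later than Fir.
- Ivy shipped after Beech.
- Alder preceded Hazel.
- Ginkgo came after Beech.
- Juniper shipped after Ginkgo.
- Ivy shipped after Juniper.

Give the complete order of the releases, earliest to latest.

The constraints fix every adjacent pair, so only one ordering works:
Larch → Beech → Ginkgo → Juniper → Ivy → Alder → Hazel → Dogwood → Fir → Elm → Cedar.

Larch, Beech, Ginkgo, Juniper, Ivy, Alder, Hazel, Dogwood, Fir, Elm, Cedar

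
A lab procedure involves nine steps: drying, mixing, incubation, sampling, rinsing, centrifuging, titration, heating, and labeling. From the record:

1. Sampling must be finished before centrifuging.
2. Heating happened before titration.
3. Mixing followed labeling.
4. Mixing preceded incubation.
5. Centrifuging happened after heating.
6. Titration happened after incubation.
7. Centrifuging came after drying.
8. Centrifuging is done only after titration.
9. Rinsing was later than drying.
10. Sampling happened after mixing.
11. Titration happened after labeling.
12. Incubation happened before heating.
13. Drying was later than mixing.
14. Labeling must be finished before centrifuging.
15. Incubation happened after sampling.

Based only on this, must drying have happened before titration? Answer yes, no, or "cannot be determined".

cannot be determined

No chain of stated constraints runs from drying to titration, and none runs from titration to drying either.
So the relative order of drying and titration is not fixed by the given facts.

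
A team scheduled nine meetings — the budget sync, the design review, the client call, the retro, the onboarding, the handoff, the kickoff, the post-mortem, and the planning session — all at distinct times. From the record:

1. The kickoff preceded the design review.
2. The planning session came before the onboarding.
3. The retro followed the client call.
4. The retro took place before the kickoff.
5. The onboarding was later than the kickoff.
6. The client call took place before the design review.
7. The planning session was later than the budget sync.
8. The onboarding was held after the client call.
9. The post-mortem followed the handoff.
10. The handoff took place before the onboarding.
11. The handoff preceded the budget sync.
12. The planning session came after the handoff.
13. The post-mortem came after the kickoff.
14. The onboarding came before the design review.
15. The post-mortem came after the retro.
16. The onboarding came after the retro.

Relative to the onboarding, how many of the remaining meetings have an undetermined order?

Forced before the onboarding: the budget sync, the client call, the handoff, the kickoff, the planning session, and the retro; forced after the onboarding: the design review.
That leaves the post-mortem with no forced order relative to the onboarding — 1.

1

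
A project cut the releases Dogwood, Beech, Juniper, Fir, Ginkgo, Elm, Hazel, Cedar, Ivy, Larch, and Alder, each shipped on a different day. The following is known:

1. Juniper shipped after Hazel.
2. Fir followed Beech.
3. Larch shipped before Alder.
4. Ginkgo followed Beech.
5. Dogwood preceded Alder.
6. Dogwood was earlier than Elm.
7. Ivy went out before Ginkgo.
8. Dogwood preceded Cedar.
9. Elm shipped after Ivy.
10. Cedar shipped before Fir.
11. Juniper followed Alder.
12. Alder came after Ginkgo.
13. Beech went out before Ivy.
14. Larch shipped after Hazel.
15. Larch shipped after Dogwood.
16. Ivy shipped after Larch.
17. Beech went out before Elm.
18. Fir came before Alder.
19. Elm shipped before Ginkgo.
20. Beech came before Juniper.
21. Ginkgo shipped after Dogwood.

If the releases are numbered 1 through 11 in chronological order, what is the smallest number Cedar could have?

Dogwood must come before Cedar — 1 forced predecessor.
Nothing else is forced ahead of Cedar, so its earliest slot is position 1 + 1 = 2.

2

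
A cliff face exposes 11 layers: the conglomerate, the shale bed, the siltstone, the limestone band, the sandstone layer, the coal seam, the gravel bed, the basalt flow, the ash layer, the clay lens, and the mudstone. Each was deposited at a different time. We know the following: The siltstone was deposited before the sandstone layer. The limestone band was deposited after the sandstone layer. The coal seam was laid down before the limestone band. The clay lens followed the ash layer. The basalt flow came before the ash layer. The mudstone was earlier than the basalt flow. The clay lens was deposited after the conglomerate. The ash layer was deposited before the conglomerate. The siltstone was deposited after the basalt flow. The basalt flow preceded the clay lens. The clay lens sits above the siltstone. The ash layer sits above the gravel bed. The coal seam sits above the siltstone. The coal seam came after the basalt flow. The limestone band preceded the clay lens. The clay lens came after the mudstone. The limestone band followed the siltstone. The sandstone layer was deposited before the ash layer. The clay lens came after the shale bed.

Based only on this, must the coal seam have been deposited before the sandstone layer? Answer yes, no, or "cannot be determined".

cannot be determined

No chain of stated constraints runs from the coal seam to the sandstone layer, and none runs from the sandstone layer to the coal seam either.
So the relative order of the coal seam and the sandstone layer is not fixed by the given facts.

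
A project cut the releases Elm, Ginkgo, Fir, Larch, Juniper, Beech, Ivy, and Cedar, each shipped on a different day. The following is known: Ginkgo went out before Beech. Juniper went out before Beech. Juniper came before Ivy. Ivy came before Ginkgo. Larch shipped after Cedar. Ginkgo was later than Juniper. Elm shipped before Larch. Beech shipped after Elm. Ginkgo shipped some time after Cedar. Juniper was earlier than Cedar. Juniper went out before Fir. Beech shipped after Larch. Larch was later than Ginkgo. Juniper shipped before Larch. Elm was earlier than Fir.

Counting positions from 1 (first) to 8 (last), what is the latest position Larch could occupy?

7

Larch must come before Beech — 1 release forced after it.
Everything else can be placed before Larch in some valid order, so Larch can sit as late as position 8 − 1 = 7.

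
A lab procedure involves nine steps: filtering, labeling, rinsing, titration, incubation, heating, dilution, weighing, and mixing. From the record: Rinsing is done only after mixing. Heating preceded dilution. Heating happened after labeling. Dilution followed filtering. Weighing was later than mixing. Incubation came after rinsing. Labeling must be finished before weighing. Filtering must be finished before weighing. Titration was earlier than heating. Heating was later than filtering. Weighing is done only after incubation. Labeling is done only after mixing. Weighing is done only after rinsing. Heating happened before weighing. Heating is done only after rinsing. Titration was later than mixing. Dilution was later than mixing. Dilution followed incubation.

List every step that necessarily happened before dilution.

Directly stated before dilution: filtering, heating, incubation, and mixing.
Labeling reaches dilution via labeling → heating → dilution.
Rinsing reaches dilution via rinsing → incubation → dilution.
Titration reaches dilution via titration → heating → dilution.
No chain forces weighing ahead of dilution.

filtering, heating, incubation, labeling, mixing, rinsing, titration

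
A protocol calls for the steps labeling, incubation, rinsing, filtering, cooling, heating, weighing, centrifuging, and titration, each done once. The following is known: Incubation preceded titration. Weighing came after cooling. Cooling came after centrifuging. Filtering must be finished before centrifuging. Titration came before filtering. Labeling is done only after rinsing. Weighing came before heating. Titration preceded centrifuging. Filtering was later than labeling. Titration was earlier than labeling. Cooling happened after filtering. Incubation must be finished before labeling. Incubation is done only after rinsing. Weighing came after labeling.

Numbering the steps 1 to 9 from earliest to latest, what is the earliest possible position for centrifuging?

Filtering, incubation, labeling, rinsing, and titration must all come before centrifuging — 5 forced predecessors.
Nothing else is forced ahead of centrifuging, so its earliest slot is position 5 + 1 = 6.

6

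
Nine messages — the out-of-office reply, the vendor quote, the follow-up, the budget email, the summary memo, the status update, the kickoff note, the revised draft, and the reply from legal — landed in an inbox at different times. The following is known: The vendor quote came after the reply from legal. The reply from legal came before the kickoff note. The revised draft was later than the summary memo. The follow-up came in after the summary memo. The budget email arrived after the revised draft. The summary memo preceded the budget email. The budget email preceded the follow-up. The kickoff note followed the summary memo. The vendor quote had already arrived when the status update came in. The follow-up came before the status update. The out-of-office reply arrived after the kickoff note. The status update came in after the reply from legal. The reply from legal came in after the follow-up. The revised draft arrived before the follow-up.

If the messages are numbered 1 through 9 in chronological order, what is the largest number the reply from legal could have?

5

The reply from legal must come before the kickoff note, the out-of-office reply, the status update, and the vendor quote — 4 messages forced after it.
Everything else can be placed before the reply from legal in some valid order, so the reply from legal can sit as late as position 9 − 4 = 5.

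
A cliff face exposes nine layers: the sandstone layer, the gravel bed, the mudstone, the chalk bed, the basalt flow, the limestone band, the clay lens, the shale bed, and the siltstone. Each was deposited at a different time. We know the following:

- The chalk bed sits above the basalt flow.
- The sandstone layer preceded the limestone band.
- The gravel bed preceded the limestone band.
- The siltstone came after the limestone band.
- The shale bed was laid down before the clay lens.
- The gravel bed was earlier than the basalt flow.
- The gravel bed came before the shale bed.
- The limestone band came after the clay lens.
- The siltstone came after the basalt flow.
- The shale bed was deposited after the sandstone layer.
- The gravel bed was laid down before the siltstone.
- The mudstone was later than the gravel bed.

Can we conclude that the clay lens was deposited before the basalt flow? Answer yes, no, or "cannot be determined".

No chain of stated constraints runs from the clay lens to the basalt flow, and none runs from the basalt flow to the clay lens either.
So the relative order of the clay lens and the basalt flow is not fixed by the given facts.

cannot be determined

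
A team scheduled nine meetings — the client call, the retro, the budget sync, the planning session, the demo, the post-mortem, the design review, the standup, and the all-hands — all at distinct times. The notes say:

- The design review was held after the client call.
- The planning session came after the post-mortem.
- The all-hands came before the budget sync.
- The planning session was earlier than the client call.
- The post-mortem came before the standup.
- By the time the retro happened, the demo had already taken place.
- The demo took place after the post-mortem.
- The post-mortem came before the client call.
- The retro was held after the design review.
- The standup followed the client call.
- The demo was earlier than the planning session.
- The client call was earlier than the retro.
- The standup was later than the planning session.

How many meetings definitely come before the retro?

5

Directly stated before the retro: the client call, the demo, and the design review.
The planning session reaches the retro via the planning session → the client call → the retro.
The post-mortem reaches the retro via the post-mortem → the client call → the retro.
No chain forces the standup (or any of the others) ahead of the retro.
That's the client call, the demo, the design review, the planning session, and the post-mortem — 5 in all.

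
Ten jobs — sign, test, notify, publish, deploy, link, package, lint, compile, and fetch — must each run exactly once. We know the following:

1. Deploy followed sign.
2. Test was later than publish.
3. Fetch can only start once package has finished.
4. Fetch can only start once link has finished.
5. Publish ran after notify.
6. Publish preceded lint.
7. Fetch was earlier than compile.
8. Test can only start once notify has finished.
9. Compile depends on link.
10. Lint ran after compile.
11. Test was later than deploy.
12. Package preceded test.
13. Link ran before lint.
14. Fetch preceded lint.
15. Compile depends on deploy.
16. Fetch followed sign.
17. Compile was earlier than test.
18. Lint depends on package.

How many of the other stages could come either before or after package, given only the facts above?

Forced after package: compile, fetch, lint, and test.
That leaves deploy, link, notify, publish, and sign with no forced order relative to package — 5.

5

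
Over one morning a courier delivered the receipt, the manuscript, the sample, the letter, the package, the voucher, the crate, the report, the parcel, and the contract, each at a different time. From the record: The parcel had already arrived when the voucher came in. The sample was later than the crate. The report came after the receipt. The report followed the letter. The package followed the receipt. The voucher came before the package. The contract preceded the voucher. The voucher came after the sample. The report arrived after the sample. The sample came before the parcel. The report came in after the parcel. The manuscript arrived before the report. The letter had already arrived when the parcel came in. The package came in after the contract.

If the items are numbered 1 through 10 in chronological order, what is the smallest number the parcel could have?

The crate, the letter, and the sample must all come before the parcel — 3 forced predecessors.
Nothing else is forced ahead of the parcel, so its earliest slot is position 3 + 1 = 4.

4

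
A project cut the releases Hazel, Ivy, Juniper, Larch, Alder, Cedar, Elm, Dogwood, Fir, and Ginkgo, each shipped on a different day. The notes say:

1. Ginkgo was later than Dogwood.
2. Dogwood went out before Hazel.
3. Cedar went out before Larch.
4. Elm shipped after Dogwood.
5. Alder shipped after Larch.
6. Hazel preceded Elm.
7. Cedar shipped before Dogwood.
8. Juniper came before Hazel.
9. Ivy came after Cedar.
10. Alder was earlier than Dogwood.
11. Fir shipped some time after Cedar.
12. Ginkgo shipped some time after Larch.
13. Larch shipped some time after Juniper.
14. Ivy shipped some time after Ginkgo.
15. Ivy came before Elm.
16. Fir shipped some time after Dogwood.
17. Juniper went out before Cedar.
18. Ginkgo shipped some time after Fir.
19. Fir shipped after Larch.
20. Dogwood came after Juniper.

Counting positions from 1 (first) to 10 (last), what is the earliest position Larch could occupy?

3

Cedar and Juniper must both come before Larch — 2 forced predecessors.
Nothing else is forced ahead of Larch, so its earliest slot is position 2 + 1 = 3.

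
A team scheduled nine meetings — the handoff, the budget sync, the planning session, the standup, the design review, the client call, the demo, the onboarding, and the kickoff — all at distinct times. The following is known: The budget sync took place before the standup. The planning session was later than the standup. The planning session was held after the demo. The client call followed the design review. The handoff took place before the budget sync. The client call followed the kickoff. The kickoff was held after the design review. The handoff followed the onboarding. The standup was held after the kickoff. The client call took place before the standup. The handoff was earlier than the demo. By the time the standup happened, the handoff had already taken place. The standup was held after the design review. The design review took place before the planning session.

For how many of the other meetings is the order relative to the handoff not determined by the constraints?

Forced before the handoff: the onboarding; forced after the handoff: the budget sync, the demo, the planning session, and the standup.
That leaves the client call, the design review, and the kickoff with no forced order relative to the handoff — 3.

3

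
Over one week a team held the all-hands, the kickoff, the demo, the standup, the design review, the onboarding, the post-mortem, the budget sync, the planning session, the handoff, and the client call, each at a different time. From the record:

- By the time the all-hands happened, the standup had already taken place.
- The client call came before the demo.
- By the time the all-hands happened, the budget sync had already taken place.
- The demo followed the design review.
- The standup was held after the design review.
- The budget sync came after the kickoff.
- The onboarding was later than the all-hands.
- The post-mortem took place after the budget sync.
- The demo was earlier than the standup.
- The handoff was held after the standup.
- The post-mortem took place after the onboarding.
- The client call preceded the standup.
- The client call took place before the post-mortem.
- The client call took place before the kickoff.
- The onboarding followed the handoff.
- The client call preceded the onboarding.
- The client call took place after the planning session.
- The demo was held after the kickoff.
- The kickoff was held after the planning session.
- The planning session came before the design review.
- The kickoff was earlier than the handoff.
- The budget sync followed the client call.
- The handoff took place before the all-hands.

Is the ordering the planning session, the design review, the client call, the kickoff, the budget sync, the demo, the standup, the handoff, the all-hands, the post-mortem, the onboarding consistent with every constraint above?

The constraints require the onboarding before the post-mortem, but in the proposed sequence the post-mortem appears ahead of the onboarding. That one violation is enough.

no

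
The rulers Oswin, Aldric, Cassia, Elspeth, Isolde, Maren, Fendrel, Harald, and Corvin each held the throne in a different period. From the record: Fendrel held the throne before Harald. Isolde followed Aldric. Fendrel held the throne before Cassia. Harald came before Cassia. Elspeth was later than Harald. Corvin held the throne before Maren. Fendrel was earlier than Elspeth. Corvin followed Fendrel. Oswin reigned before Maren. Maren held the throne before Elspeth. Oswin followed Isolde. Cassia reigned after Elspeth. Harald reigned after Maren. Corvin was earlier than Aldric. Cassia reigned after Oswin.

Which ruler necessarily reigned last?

Cassia

Every other ruler has a chain of constraints placing them before Cassia, so Cassia is last.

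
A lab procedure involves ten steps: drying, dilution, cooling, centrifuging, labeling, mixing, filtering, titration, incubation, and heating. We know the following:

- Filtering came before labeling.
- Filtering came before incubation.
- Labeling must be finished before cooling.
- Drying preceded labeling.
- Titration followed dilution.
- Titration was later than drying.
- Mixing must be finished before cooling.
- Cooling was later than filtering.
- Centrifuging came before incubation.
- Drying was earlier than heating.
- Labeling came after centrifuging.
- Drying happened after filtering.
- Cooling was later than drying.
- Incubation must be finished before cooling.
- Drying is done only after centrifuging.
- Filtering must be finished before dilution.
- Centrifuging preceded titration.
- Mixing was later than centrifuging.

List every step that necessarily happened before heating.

centrifuging, drying, filtering

Directly stated before heating: drying.
Centrifuging reaches heating via centrifuging → drying → heating.
Filtering reaches heating via filtering → drying → heating.
No chain forces cooling (or any of the others) ahead of heating.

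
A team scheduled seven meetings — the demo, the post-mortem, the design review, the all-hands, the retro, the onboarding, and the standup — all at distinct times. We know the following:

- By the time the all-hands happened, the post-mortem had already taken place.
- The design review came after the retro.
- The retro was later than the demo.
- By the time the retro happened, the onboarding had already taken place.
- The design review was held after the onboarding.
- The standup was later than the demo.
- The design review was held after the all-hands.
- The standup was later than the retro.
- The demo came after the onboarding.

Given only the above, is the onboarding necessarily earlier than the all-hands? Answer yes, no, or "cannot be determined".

cannot be determined

No chain of stated constraints runs from the onboarding to the all-hands, and none runs from the all-hands to the onboarding either.
So the relative order of the onboarding and the all-hands is not fixed by the given facts.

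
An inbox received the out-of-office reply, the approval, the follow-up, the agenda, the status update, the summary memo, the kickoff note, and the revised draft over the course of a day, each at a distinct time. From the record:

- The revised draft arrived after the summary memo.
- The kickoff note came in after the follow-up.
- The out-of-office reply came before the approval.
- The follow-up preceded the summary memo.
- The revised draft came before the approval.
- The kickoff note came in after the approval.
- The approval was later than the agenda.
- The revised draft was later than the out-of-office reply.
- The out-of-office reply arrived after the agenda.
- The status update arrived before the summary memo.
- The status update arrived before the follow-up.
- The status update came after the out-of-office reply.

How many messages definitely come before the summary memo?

4

Directly stated before the summary memo: the follow-up and the status update.
The agenda reaches the summary memo via the agenda → the out-of-office reply → the status update → the summary memo.
The out-of-office reply reaches the summary memo via the out-of-office reply → the status update → the summary memo.
That's the agenda, the follow-up, the out-of-office reply, and the status update — 4 in all.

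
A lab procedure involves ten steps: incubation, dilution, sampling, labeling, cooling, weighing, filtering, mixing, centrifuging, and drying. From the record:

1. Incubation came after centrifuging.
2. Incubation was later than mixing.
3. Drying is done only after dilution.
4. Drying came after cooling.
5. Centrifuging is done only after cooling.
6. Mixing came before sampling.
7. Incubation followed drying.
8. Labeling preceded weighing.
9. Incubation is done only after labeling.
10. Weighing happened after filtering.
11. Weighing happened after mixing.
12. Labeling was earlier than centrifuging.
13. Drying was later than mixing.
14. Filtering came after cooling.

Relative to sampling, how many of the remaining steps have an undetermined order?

Forced before sampling: mixing.
That leaves centrifuging, cooling, dilution, drying, filtering, incubation, labeling, and weighing with no forced order relative to sampling — 8.

8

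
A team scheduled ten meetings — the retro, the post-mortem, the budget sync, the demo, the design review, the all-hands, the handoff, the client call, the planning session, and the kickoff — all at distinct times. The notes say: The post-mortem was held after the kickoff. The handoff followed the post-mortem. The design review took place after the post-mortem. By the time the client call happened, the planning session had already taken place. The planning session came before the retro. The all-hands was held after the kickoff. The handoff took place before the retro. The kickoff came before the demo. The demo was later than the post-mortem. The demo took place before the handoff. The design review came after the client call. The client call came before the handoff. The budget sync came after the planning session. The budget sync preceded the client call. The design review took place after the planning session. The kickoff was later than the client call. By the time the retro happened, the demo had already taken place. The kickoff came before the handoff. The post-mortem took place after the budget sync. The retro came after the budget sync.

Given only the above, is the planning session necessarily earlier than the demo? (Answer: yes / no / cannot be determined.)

Chain the constraints: the planning session → the client call → the kickoff → the demo. Each link is directly stated, so the planning session comes before the demo.

yes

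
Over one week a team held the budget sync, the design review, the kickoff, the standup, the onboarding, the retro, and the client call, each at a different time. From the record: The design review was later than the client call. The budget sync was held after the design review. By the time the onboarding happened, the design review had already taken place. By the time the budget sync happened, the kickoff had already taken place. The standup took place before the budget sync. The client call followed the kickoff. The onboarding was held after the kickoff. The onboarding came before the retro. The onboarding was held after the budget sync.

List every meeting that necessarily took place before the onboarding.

Directly stated before the onboarding: the budget sync, the design review, and the kickoff.
The client call reaches the onboarding via the client call → the design review → the onboarding.
The standup reaches the onboarding via the standup → the budget sync → the onboarding.

the budget sync, the client call, the design review, the kickoff, the standup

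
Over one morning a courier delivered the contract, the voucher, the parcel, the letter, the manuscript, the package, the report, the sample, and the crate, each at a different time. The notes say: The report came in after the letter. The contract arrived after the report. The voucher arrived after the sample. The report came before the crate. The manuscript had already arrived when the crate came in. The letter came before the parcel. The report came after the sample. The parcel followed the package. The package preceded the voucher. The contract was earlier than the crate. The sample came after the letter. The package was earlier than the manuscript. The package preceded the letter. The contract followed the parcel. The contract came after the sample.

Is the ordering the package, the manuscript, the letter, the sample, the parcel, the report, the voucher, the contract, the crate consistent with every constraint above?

yes

Check each stated constraint against the proposed order — e.g. the package is ahead of the voucher; the manuscript is ahead of the crate. Every pair is in the required order; nothing is violated.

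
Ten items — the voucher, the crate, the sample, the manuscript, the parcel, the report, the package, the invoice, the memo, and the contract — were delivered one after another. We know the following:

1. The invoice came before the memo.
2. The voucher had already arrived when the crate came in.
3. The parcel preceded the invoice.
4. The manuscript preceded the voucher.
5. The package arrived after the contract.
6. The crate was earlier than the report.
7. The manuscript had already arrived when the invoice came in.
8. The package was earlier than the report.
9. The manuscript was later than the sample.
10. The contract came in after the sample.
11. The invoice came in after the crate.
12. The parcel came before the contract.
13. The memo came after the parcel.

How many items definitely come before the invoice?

Directly stated before the invoice: the crate, the manuscript, and the parcel.
The sample reaches the invoice via the sample → the manuscript → the invoice.
The voucher reaches the invoice via the voucher → the crate → the invoice.
That's the crate, the manuscript, the parcel, the sample, and the voucher — 5 in all.

5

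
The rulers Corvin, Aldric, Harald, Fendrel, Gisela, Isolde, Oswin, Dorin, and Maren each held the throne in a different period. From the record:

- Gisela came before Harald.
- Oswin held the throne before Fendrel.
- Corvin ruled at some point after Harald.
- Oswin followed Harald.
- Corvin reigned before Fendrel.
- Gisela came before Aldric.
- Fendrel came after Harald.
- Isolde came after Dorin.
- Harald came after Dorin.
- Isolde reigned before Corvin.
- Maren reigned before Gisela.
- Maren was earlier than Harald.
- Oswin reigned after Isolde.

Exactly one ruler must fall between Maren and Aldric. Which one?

Tracing the constraints gives Maren → Gisela → Aldric, so Gisela sits after Maren and before Aldric.
No other ruler is forced both after Maren and before Aldric.

Gisela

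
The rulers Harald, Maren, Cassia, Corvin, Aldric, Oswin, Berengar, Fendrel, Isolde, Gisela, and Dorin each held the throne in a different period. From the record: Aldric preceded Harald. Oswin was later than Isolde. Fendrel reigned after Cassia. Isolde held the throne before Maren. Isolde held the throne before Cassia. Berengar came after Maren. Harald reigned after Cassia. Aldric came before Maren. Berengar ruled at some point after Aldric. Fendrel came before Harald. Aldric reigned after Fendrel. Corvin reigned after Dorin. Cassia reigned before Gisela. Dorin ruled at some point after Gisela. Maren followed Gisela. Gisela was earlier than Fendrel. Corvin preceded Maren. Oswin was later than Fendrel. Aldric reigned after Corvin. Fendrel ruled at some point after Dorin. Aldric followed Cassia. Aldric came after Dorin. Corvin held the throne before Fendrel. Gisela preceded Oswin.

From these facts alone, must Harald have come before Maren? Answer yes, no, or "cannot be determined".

cannot be determined

No chain of stated constraints runs from Harald to Maren, and none runs from Maren to Harald either.
So the relative order of Harald and Maren is not fixed by the given facts.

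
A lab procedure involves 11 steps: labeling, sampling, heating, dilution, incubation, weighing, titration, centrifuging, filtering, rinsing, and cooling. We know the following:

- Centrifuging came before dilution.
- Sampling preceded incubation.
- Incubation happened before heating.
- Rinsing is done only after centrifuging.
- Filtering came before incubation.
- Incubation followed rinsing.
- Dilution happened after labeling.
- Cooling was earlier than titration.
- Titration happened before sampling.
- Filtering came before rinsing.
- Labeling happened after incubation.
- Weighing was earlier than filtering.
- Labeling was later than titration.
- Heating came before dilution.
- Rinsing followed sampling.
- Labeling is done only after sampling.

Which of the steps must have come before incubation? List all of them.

centrifuging, cooling, filtering, rinsing, sampling, titration, weighing

Directly stated before incubation: filtering, rinsing, and sampling.
Centrifuging reaches incubation via centrifuging → rinsing → incubation.
Cooling reaches incubation via cooling → titration → sampling → incubation.
Titration reaches incubation via titration → sampling → incubation.
Likewise weighing reaches incubation by chaining the stated constraints.
No chain forces dilution (or any of the others) ahead of incubation.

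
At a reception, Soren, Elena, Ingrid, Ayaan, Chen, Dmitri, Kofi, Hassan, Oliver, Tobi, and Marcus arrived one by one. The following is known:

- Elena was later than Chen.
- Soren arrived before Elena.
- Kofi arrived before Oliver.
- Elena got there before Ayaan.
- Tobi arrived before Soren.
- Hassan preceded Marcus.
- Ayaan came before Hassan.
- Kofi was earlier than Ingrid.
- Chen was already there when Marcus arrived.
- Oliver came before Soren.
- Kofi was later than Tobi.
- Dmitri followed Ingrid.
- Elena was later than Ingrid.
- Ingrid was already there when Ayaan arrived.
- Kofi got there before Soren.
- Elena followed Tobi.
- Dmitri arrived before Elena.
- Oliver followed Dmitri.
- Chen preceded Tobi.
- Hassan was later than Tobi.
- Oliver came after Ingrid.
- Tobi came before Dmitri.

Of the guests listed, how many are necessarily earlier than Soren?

Directly stated before Soren: Kofi, Oliver, and Tobi.
Chen reaches Soren via Chen → Tobi → Soren.
Dmitri reaches Soren via Dmitri → Oliver → Soren.
Ingrid reaches Soren via Ingrid → Oliver → Soren.
That's Chen, Dmitri, Ingrid, Kofi, Oliver, and Tobi — 6 in all.

6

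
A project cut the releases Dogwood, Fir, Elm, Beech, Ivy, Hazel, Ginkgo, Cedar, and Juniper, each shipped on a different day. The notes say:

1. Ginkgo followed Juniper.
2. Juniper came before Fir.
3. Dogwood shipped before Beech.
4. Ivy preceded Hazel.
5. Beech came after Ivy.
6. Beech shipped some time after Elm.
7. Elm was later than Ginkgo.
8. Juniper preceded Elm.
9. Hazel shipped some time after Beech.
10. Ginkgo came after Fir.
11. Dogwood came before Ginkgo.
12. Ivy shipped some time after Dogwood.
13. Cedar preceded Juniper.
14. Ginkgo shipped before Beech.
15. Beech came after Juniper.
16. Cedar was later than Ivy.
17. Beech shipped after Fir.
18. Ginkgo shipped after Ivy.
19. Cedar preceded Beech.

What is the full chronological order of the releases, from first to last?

The constraints fix every adjacent pair, so only one ordering works:
Dogwood → Ivy → Cedar → Juniper → Fir → Ginkgo → Elm → Beech → Hazel.

Dogwood, Ivy, Cedar, Juniper, Fir, Ginkgo, Elm, Beech, Hazel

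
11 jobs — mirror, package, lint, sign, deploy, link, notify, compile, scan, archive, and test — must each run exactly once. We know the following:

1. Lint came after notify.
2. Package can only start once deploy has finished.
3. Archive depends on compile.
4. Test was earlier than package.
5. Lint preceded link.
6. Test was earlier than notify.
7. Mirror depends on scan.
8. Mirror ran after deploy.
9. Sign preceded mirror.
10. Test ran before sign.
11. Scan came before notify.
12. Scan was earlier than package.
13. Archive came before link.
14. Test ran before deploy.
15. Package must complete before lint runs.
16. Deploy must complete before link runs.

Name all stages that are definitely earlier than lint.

deploy, notify, package, scan, test

Directly stated before lint: notify and package.
Deploy reaches lint via deploy → package → lint.
Scan reaches lint via scan → notify → lint.
Test reaches lint via test → notify → lint.
No chain forces mirror (or any of the others) ahead of lint.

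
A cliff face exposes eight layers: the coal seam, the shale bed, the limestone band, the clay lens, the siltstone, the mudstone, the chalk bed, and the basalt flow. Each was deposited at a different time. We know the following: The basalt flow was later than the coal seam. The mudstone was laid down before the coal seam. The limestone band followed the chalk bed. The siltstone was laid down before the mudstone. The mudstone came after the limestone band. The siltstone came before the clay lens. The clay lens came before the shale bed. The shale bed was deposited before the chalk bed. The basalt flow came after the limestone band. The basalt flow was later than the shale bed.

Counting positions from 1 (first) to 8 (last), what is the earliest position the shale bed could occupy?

3

The clay lens and the siltstone must both come before the shale bed — 2 forced predecessors.
Nothing else is forced ahead of the shale bed, so its earliest slot is position 2 + 1 = 3.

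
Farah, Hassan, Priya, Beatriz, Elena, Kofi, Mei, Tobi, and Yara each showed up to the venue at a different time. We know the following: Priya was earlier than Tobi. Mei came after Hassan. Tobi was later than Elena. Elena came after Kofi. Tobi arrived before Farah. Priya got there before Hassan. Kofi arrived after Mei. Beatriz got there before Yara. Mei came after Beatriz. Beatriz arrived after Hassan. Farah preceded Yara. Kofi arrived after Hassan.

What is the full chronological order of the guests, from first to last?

The constraints fix every adjacent pair, so only one ordering works:
Priya → Hassan → Beatriz → Mei → Kofi → Elena → Tobi → Farah → Yara.

Priya, Hassan, Beatriz, Mei, Kofi, Elena, Tobi, Farah, Yara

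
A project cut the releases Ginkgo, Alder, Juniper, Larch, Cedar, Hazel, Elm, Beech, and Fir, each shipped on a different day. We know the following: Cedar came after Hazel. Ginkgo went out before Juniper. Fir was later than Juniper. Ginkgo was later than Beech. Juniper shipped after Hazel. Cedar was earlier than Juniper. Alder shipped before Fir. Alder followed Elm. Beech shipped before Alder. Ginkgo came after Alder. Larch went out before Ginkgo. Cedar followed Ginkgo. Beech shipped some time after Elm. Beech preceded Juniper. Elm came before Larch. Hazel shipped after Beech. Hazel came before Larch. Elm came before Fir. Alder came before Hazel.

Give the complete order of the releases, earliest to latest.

The constraints fix every adjacent pair, so only one ordering works:
Elm → Beech → Alder → Hazel → Larch → Ginkgo → Cedar → Juniper → Fir.

Elm, Beech, Alder, Hazel, Larch, Ginkgo, Cedar, Juniper, Fir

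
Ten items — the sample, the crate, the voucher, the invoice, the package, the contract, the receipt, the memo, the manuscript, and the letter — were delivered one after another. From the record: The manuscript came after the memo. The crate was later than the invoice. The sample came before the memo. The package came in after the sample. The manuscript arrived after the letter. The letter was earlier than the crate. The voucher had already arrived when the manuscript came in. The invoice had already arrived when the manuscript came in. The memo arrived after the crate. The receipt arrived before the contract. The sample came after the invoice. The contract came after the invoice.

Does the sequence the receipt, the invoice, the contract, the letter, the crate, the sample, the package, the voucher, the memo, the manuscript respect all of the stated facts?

yes

Check each stated constraint against the proposed order — e.g. the letter is ahead of the manuscript; the invoice is ahead of the manuscript. Every pair is in the required order; nothing is violated.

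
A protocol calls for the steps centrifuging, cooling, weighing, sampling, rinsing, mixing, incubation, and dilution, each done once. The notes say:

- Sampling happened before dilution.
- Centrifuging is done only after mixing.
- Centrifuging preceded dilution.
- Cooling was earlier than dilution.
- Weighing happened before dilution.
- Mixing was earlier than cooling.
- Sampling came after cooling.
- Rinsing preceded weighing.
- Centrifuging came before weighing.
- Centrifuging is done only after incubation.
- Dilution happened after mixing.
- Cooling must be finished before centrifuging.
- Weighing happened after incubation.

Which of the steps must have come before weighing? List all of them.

centrifuging, cooling, incubation, mixing, rinsing

Directly stated before weighing: centrifuging, incubation, and rinsing.
Cooling reaches weighing via cooling → centrifuging → weighing.
Mixing reaches weighing via mixing → centrifuging → weighing.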